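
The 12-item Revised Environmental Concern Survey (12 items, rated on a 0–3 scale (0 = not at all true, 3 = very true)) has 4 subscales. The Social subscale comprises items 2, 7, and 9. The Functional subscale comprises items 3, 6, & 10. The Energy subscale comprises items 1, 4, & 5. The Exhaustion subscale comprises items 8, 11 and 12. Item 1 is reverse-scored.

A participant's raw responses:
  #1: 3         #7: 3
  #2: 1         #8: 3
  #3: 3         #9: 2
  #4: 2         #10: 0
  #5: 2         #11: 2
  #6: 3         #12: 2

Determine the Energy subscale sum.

Energy items: 1, 4, 5.
Of these, item 1 is reverse-scored; on a 0–3 scale, reversed = 3 − raw.
  item 1: 3 − 3 = 0
  item 4: 2
  item 5: 2
Sum = 0 + 2 + 2 = 4

4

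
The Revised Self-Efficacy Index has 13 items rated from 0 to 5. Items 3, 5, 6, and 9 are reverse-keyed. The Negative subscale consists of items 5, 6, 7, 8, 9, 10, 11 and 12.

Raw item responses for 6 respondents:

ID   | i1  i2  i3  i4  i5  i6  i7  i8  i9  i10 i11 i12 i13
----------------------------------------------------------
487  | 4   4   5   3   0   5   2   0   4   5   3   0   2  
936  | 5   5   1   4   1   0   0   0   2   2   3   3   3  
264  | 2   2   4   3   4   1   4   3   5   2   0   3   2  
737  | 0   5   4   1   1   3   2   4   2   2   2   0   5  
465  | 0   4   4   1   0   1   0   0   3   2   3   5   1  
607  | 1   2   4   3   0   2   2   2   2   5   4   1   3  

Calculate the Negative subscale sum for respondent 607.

Respondent 607 raw: 1, 2, 4, 3, 0, 2, 2, 2, 2, 5, 4, 1, 3.
Negative items: 5, 6, 7, 8, 9, 10, 11, 12.
Reverse-coded (on a 0–5 scale, reversed = 5 − raw):
  item 5: 5 − 0 = 5
  item 6: 5 − 2 = 3
  item 7: 2
  item 8: 2
  item 9: 5 − 2 = 3
  item 10: 5
  item 11: 4
  item 12: 1
Sum = 5 + 3 + 2 + 2 + 3 + 5 + 4 + 1 = 25

25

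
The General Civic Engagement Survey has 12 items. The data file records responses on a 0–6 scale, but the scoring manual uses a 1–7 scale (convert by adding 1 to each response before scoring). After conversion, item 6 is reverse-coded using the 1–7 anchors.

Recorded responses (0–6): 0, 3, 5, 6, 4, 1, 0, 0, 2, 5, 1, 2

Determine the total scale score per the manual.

45

Convert to 1–7: 1, 4, 6, 7, 5, 2, 1, 1, 3, 6, 2, 3
Reverse-coded (reverse-coded value = 8 − response):
  item 6: 8 − 2 = 6
Scored: 1, 4, 6, 7, 5, 6, 1, 1, 3, 6, 2, 3
Total = 45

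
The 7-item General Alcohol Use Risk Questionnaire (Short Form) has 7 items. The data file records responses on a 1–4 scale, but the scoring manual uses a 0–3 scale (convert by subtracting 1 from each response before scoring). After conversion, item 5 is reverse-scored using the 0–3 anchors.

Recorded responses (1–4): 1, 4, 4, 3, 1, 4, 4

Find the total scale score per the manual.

Convert to 0–3: 0, 3, 3, 2, 0, 3, 3
Reverse-coded (reversed = (0+3) − raw = 3 − raw):
  item 5: 3 − 0 = 3
Scored: 0, 3, 3, 2, 3, 3, 3
Total = 17

17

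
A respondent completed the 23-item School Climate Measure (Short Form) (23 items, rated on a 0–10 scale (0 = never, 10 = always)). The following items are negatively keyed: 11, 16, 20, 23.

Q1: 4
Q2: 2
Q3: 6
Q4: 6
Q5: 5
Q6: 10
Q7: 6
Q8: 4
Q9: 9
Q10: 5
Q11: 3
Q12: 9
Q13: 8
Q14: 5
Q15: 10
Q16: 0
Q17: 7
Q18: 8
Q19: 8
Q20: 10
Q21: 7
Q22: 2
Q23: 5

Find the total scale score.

143

Reverse-coded items (reversed = (0+10) − raw = 10 − raw):
  item 11: 10 − 3 = 7
  item 16: 10 − 0 = 10
  item 20: 10 − 10 = 0
  item 23: 10 − 5 = 5
After reverse-coding: 4, 2, 6, 6, 5, 10, 6, 4, 9, 5, 7, 9, 8, 5, 10, 10, 7, 8, 8, 0, 7, 2, 5
Total = 4 + 2 + 6 + 6 + 5 + 10 + 6 + 4 + 9 + 5 + 7 + 9 + 8 + 5 + 10 + 10 + 7 + 8 + 8 + 0 + 7 + 2 + 5 = 143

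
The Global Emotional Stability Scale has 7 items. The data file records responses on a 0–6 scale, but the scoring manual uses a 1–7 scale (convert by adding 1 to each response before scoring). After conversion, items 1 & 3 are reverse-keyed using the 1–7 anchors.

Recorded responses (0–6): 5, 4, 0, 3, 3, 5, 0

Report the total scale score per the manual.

Convert to 1–7: 6, 5, 1, 4, 4, 6, 1
Reverse-coded (reversed = (1+7) − raw = 8 − raw):
  item 1: 8 − 6 = 2
  item 3: 8 − 1 = 7
Scored: 2, 5, 7, 4, 4, 6, 1
Total = 29

29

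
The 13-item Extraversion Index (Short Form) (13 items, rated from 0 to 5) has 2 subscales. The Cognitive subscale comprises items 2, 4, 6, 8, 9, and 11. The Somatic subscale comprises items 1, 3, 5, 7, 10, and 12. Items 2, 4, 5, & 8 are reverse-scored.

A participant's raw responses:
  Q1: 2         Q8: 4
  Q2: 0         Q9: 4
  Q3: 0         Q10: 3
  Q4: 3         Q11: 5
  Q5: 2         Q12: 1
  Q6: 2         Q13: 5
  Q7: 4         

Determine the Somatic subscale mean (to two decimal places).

Somatic items: 1, 3, 5, 7, 10, 12.
Of these, item 5 is reverse-scored; reversed = (0+5) − raw = 5 − raw.
  item 1: 2
  item 3: 0
  item 5: 5 − 2 = 3
  item 7: 4
  item 10: 3
  item 12: 1
Sum = 2 + 0 + 3 + 4 + 3 + 1 = 13
Mean = 13 / 6 = 2.17

2.17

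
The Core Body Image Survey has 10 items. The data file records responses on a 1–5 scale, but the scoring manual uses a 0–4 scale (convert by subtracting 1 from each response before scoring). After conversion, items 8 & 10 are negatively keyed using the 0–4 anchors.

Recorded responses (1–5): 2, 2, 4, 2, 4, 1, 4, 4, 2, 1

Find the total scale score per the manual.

Convert to 0–4: 1, 1, 3, 1, 3, 0, 3, 3, 1, 0
Reverse-coded (on a 0–4 scale, reversed = 4 − raw):
  item 8: 4 − 3 = 1
  item 10: 4 − 0 = 4
Scored: 1, 1, 3, 1, 3, 0, 3, 1, 1, 4
Total = 18

18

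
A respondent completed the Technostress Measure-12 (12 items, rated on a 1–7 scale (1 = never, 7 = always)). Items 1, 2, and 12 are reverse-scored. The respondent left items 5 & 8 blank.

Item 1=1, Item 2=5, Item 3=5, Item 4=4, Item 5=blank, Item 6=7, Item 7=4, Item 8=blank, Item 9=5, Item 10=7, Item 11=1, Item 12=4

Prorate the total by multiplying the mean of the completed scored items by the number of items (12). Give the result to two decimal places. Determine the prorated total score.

56.40

Reverse-coded (on a 1–7 scale, reversed = 8 − raw):
  item 1: 8 − 1 = 7
  item 2: 8 − 5 = 3
  item 12: 8 − 4 = 4
Completed scored items (10 of 12): 7, 3, 5, 4, 7, 4, 5, 7, 1, 4; sum = 47.
Person mean = 47 / 10 ≈ 4.7000
Prorated total = (47 / 10) × 12 = 56.40 (to 2 dp)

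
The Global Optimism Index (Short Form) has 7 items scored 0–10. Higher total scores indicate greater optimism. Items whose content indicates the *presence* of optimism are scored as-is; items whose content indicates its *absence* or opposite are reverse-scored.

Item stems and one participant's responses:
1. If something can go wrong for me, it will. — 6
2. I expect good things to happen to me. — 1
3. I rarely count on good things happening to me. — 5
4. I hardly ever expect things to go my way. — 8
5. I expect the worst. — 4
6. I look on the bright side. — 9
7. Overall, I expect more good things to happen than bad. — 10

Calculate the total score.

Items 1, 3, 4, 5 describe the absence/opposite of optimism → reverse-score.
reverse-coded value = 10 − response.
  item 1: 10 − 6 = 4
  item 2: 1
  item 3: 10 − 5 = 5
  item 4: 10 − 8 = 2
  item 5: 10 − 4 = 6
  item 6: 9
  item 7: 10
Total = 4 + 1 + 5 + 2 + 6 + 9 + 10 = 37

37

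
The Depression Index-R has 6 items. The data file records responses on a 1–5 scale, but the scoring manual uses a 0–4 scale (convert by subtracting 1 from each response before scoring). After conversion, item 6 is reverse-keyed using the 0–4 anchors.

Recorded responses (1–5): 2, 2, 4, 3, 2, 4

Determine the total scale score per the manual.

9

Convert to 0–4: 1, 1, 3, 2, 1, 3
Reverse-coded (reversed = (0+4) − raw = 4 − raw):
  item 6: 4 − 3 = 1
Scored: 1, 1, 3, 2, 1, 1
Total = 9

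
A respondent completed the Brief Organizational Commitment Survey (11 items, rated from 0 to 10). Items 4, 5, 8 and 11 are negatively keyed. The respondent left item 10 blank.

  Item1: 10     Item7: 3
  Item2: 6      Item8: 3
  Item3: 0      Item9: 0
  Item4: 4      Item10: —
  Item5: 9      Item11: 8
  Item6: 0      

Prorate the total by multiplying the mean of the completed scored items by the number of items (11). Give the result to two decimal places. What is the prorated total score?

38.50

Reverse-coded (reverse-coded value = 10 − response):
  item 4: 10 − 4 = 6
  item 5: 10 − 9 = 1
  item 8: 10 − 3 = 7
  item 11: 10 − 8 = 2
Completed scored items (10 of 11): 10, 6, 0, 6, 1, 0, 3, 7, 0, 2; sum = 35.
Person mean = 35 / 10 ≈ 3.5000
Prorated total = (35 / 10) × 11 = 38.50 (to 2 dp)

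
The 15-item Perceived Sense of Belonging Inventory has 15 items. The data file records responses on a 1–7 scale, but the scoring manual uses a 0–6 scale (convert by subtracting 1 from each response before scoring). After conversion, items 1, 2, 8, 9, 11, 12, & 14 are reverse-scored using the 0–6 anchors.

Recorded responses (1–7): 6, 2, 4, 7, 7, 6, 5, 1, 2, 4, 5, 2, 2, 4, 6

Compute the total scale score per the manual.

Convert to 0–6: 5, 1, 3, 6, 6, 5, 4, 0, 1, 3, 4, 1, 1, 3, 5
Reverse-coded (on a 0–6 scale, reversed = 6 − raw):
  item 1: 6 − 5 = 1
  item 2: 6 − 1 = 5
  item 8: 6 − 0 = 6
  item 9: 6 − 1 = 5
  item 11: 6 − 4 = 2
  item 12: 6 − 1 = 5
  item 14: 6 − 3 = 3
Scored: 1, 5, 3, 6, 6, 5, 4, 6, 5, 3, 2, 5, 1, 3, 5
Total = 60

60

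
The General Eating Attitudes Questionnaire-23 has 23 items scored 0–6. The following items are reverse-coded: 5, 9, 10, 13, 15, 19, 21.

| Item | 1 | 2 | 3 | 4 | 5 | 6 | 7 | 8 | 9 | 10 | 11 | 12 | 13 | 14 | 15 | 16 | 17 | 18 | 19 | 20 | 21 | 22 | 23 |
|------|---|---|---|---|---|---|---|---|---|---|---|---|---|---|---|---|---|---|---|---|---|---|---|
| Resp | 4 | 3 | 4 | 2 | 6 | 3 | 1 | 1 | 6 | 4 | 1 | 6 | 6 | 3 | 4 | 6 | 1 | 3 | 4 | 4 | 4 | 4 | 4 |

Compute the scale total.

Raw sum = 84. Reverse-coded items: 5, 9, 10, 13, 15, 19, 21; their raw sum = 34.
Each reversal replaces raw with 6 − raw, changing the total by 6 − 2·raw per item.
Total = 84 + 7·6 − 2·34 = 84 + 42 − 68 = 58

58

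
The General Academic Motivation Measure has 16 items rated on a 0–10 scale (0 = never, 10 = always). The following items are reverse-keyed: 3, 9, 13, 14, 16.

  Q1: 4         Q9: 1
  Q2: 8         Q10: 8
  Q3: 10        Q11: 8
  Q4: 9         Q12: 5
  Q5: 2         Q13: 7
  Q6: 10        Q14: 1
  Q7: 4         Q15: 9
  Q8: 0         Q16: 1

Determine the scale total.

Raw sum = 87. Reverse-keyed items: 3, 9, 13, 14, 16; their raw sum = 20.
Each reversal replaces raw with 10 − raw, changing the total by 10 − 2·raw per item.
Total = 87 + 5·10 − 2·20 = 87 + 50 − 40 = 97

97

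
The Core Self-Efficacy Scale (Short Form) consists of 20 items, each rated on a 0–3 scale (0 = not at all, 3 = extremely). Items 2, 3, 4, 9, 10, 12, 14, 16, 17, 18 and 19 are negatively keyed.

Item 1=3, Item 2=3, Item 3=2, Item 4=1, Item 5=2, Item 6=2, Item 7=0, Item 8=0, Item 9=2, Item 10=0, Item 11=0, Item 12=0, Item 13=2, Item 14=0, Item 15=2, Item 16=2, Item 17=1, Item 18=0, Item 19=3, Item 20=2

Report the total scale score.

32

Apply reverse scoring (reversed = (0+3) − raw = 3 − raw):
  item 2: 3 − 3 = 0
  item 3: 3 − 2 = 1
  item 4: 3 − 1 = 2
  item 9: 3 − 2 = 1
  item 10: 3 − 0 = 3
  item 12: 3 − 0 = 3
  item 14: 3 − 0 = 3
  item 16: 3 − 2 = 1
  item 17: 3 − 1 = 2
  item 18: 3 − 0 = 3
  item 19: 3 − 3 = 0
Scored responses: 3, 0, 1, 2, 2, 2, 0, 0, 1, 3, 0, 3, 2, 3, 2, 1, 2, 3, 0, 2
Total = 3 + 0 + 1 + 2 + 2 + 2 + 0 + 0 + 1 + 3 + 0 + 3 + 2 + 3 + 2 + 1 + 2 + 3 + 0 + 2 = 32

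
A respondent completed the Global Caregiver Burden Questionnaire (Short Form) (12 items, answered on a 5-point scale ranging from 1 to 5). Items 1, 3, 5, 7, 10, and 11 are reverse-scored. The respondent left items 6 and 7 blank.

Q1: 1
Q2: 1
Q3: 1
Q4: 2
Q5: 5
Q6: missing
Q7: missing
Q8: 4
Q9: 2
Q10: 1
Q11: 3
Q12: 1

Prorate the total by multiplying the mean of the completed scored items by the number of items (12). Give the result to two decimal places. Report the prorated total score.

Reverse-coded (reverse-coded value = 6 − response):
  item 1: 6 − 1 = 5
  item 3: 6 − 1 = 5
  item 5: 6 − 5 = 1
  item 10: 6 − 1 = 5
  item 11: 6 − 3 = 3
Completed scored items (10 of 12): 5, 1, 5, 2, 1, 4, 2, 5, 3, 1; sum = 29.
Person mean = 29 / 10 ≈ 2.9000
Prorated total = (29 / 10) × 12 = 34.80 (to 2 dp)

34.80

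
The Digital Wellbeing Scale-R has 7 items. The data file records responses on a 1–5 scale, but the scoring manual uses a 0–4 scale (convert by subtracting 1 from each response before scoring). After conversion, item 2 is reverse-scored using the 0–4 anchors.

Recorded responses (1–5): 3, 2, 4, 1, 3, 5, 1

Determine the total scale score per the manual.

14

Convert to 0–4: 2, 1, 3, 0, 2, 4, 0
Reverse-coded (reversed = (0+4) − raw = 4 − raw):
  item 2: 4 − 1 = 3
Scored: 2, 3, 3, 0, 2, 4, 0
Total = 14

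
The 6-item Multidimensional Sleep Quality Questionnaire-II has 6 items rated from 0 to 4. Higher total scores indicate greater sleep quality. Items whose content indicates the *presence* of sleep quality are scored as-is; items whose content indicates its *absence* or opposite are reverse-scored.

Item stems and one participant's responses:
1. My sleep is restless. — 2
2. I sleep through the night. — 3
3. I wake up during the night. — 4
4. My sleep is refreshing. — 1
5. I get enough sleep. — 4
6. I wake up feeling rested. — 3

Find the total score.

13

Items 1, 3 describe the absence/opposite of sleep quality → reverse-score.
reverse-coded value = 4 − response.
  item 1: 4 − 2 = 2
  item 2: 3
  item 3: 4 − 4 = 0
  item 4: 1
  item 5: 4
  item 6: 3
Total = 2 + 3 + 0 + 1 + 4 + 3 = 13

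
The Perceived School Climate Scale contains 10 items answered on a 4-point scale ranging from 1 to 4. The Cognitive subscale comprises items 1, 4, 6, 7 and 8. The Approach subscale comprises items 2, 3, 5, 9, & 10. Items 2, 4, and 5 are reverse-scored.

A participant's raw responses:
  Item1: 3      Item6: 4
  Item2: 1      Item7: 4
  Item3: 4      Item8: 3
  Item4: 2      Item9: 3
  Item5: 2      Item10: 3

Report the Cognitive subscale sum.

Cognitive items: 1, 4, 6, 7, 8.
Of these, item 4 is reverse-scored; on a 1–4 scale, reversed = 5 − raw.
  item 1: 3
  item 4: 5 − 2 = 3
  item 6: 4
  item 7: 4
  item 8: 3
Sum = 3 + 3 + 4 + 4 + 3 = 17

17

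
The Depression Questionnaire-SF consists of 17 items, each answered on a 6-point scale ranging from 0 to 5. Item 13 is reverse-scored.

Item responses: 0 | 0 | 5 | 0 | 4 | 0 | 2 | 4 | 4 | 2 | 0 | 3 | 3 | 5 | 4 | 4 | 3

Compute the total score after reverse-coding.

Raw sum = 43. Reverse-scored items: 13; their raw sum = 3.
Each reversal replaces raw with 5 − raw, changing the total by 5 − 2·raw per item.
Total = 43 + 1·5 − 2·3 = 43 + 5 − 6 = 42

42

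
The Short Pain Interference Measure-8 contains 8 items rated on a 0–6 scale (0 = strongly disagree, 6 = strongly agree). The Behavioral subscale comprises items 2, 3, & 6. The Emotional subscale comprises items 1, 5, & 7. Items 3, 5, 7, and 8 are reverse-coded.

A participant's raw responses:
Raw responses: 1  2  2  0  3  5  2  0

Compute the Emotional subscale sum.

8

Emotional items: 1, 5, 7.
Of these, items 5 and 7 are reverse-coded; reverse-coded value = 6 − response.
  item 1: 1
  item 5: 6 − 3 = 3
  item 7: 6 − 2 = 4
Sum = 1 + 3 + 4 = 8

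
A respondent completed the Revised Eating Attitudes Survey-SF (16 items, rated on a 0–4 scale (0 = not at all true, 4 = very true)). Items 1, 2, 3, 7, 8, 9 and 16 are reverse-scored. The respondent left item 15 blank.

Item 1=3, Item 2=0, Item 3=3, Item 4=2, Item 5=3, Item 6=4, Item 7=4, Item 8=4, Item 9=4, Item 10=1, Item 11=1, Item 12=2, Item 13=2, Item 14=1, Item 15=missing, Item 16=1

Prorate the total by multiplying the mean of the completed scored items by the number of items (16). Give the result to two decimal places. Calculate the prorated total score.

26.67

Reverse-coded (reversed = (0+4) − raw = 4 − raw):
  item 1: 4 − 3 = 1
  item 2: 4 − 0 = 4
  item 3: 4 − 3 = 1
  item 7: 4 − 4 = 0
  item 8: 4 − 4 = 0
  item 9: 4 − 4 = 0
  item 16: 4 − 1 = 3
Completed scored items (15 of 16): 1, 4, 1, 2, 3, 4, 0, 0, 0, 1, 1, 2, 2, 1, 3; sum = 25.
Person mean = 25 / 15 ≈ 1.6667
Prorated total = (25 / 15) × 16 = 26.67 (to 2 dp)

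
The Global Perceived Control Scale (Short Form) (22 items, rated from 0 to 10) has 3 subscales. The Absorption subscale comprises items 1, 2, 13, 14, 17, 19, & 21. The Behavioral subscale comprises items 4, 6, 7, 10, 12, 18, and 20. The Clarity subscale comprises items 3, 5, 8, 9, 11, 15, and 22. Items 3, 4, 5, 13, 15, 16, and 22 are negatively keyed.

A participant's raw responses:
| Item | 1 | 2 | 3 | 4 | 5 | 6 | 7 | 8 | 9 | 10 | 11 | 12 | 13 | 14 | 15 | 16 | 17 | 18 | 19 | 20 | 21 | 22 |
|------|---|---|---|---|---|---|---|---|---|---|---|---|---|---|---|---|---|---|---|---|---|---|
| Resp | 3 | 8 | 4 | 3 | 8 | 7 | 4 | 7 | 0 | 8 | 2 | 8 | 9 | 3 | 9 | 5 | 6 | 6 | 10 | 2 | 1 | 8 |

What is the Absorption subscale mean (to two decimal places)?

Absorption items: 1, 2, 13, 14, 17, 19, 21.
Of these, item 13 is negatively keyed; reverse-coded value = 10 − response.
  item 1: 3
  item 2: 8
  item 13: 10 − 9 = 1
  item 14: 3
  item 17: 6
  item 19: 10
  item 21: 1
Sum = 3 + 8 + 1 + 3 + 6 + 10 + 1 = 32
Mean = 32 / 7 = 4.57

4.57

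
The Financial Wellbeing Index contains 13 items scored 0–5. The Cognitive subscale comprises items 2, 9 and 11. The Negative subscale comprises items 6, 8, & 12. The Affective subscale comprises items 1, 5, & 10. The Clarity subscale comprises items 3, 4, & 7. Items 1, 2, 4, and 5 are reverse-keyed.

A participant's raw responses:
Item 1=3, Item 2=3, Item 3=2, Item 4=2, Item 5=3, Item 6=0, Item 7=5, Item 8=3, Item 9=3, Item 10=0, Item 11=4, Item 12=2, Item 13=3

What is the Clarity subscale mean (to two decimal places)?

3.33

Clarity items: 3, 4, 7.
Of these, item 4 is reverse-keyed; on a 0–5 scale, reversed = 5 − raw.
  item 3: 2
  item 4: 5 − 2 = 3
  item 7: 5
Sum = 2 + 3 + 5 = 10
Mean = 10 / 3 = 3.33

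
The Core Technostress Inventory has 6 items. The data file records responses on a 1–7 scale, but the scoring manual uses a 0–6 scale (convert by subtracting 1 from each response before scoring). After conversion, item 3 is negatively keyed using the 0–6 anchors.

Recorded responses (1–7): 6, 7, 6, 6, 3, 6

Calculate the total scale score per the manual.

Convert to 0–6: 5, 6, 5, 5, 2, 5
Reverse-coded (reverse-coded value = 6 − response):
  item 3: 6 − 5 = 1
Scored: 5, 6, 1, 5, 2, 5
Total = 24

24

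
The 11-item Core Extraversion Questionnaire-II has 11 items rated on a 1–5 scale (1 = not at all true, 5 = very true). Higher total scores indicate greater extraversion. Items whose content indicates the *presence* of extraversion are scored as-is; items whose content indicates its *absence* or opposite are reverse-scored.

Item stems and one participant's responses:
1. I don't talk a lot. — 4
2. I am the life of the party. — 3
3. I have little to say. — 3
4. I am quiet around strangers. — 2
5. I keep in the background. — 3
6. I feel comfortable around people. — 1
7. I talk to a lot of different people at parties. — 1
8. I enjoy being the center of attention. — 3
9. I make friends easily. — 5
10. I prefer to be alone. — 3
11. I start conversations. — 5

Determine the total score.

33

Items 1, 3, 4, 5, 10 describe the absence/opposite of extraversion → reverse-score.
reverse-coded value = 6 − response.
  item 1: 6 − 4 = 2
  item 2: 3
  item 3: 6 − 3 = 3
  item 4: 6 − 2 = 4
  item 5: 6 − 3 = 3
  item 6: 1
  item 7: 1
  item 8: 3
  item 9: 5
  item 10: 6 − 3 = 3
  item 11: 5
Total = 2 + 3 + 3 + 4 + 3 + 1 + 1 + 3 + 5 + 3 + 5 = 33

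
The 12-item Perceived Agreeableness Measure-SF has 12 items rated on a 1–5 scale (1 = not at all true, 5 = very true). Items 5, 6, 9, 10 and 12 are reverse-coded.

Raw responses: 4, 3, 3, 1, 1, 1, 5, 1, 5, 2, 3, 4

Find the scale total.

37

Reverse-coded items use 6 − raw:
  item 5: 6 − 1 = 5
  item 6: 6 − 1 = 5
  item 9: 6 − 5 = 1
  item 10: 6 − 2 = 4
  item 12: 6 − 4 = 2
Scored items: 4, 3, 3, 1, 5, 5, 5, 1, 1, 4, 3, 2
Total = 4 + 3 + 3 + 1 + 5 + 5 + 5 + 1 + 1 + 4 + 3 + 2 = 37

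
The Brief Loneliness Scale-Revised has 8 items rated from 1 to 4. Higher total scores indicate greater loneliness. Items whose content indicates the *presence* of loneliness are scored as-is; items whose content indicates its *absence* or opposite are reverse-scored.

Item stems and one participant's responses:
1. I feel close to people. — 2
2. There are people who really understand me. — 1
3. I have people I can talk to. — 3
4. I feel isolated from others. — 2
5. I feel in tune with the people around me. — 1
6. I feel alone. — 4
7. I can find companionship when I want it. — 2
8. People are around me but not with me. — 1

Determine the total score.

Items 1, 2, 3, 5, 7 describe the absence/opposite of loneliness → reverse-score.
reverse-coded value = 5 − response.
  item 1: 5 − 2 = 3
  item 2: 5 − 1 = 4
  item 3: 5 − 3 = 2
  item 4: 2
  item 5: 5 − 1 = 4
  item 6: 4
  item 7: 5 − 2 = 3
  item 8: 1
Total = 3 + 4 + 2 + 2 + 4 + 4 + 3 + 1 = 23

23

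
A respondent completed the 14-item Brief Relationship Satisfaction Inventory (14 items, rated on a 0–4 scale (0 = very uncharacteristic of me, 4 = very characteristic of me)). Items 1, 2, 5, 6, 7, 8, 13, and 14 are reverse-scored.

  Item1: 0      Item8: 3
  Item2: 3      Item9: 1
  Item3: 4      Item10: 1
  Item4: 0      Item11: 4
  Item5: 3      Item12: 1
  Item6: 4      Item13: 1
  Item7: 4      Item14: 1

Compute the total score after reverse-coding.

24

Apply reverse scoring (reversed = (0+4) − raw = 4 − raw):
  item 1: 4 − 0 = 4
  item 2: 4 − 3 = 1
  item 5: 4 − 3 = 1
  item 6: 4 − 4 = 0
  item 7: 4 − 4 = 0
  item 8: 4 − 3 = 1
  item 13: 4 − 1 = 3
  item 14: 4 − 1 = 3
After reverse-coding: 4, 1, 4, 0, 1, 0, 0, 1, 1, 1, 4, 1, 3, 3
Total = 4 + 1 + 4 + 0 + 1 + 0 + 0 + 1 + 1 + 1 + 4 + 1 + 3 + 3 = 24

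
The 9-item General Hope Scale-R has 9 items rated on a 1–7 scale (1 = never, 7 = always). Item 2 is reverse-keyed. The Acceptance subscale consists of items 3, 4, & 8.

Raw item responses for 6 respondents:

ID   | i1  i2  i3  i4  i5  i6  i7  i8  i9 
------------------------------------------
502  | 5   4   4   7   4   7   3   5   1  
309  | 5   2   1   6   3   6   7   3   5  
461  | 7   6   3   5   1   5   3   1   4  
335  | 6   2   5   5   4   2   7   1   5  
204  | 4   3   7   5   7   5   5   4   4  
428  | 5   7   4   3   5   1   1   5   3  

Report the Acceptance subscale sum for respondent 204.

Respondent 204 raw: 4, 3, 7, 5, 7, 5, 5, 4, 4.
Acceptance items: 3, 4, 8.
Reverse-coded (reversed = (1+7) − raw = 8 − raw):
  item 3: 7
  item 4: 5
  item 8: 4
Sum = 7 + 5 + 4 = 16

16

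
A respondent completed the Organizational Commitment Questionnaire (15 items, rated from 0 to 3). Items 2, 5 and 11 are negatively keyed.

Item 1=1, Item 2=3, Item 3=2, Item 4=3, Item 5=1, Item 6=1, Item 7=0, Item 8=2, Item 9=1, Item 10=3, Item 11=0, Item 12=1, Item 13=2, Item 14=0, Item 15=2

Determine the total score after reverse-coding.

23

Raw sum = 22. Negatively keyed items: 2, 5, 11; their raw sum = 4.
Each reversal replaces raw with 3 − raw, changing the total by 3 − 2·raw per item.
Total = 22 + 3·3 − 2·4 = 22 + 9 − 8 = 23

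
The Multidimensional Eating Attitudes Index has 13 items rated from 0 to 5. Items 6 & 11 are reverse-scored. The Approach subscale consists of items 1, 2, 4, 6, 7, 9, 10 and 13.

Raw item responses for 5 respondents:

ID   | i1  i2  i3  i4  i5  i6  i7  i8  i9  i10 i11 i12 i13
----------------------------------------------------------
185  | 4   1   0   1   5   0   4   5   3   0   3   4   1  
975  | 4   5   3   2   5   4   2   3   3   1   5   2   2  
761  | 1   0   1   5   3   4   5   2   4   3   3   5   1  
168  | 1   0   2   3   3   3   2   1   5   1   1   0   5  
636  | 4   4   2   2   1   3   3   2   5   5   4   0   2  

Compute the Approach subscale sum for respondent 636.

27

Respondent 636 raw: 4, 4, 2, 2, 1, 3, 3, 2, 5, 5, 4, 0, 2.
Approach items: 1, 2, 4, 6, 7, 9, 10, 13.
Reverse-coded (reverse-coded value = 5 − response):
  item 1: 4
  item 2: 4
  item 4: 2
  item 6: 5 − 3 = 2
  item 7: 3
  item 9: 5
  item 10: 5
  item 13: 2
Sum = 4 + 4 + 2 + 2 + 3 + 5 + 5 + 2 = 27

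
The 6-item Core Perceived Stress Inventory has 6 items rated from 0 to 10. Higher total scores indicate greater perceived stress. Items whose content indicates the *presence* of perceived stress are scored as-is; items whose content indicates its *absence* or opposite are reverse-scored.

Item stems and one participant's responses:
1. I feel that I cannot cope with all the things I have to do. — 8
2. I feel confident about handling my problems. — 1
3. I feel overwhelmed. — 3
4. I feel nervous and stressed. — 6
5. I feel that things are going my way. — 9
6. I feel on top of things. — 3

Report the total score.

34

Items 2, 5, 6 describe the absence/opposite of perceived stress → reverse-score.
reverse-coded value = 10 − response.
  item 1: 8
  item 2: 10 − 1 = 9
  item 3: 3
  item 4: 6
  item 5: 10 − 9 = 1
  item 6: 10 − 3 = 7
Total = 8 + 9 + 3 + 6 + 1 + 7 = 34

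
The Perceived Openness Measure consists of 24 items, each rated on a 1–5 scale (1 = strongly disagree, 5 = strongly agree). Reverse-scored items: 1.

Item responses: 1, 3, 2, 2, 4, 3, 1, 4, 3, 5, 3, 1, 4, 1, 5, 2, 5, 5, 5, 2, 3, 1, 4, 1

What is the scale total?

74

Reversing item 1 with 6 − raw:
Total = (6−1) + 3 + 2 + 2 + 4 + 3 + 1 + 4 + 3 + 5 + 3 + 1 + 4 + 1 + 5 + 2 + 5 + 5 + 5 + 2 + 3 + 1 + 4 + 1
      = 5 + 3 + 2 + 2 + 4 + 3 + 1 + 4 + 3 + 5 + 3 + 1 + 4 + 1 + 5 + 2 + 5 + 5 + 5 + 2 + 3 + 1 + 4 + 1 = 74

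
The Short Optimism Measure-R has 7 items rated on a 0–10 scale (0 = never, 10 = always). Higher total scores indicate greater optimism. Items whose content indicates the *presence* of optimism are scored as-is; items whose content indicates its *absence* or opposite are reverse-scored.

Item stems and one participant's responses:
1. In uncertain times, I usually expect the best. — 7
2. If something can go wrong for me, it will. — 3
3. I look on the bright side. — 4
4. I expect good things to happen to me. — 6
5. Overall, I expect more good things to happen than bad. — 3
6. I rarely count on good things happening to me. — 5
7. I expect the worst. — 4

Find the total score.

38

Items 2, 6, 7 describe the absence/opposite of optimism → reverse-score.
reversed = (0+10) − raw = 10 − raw.
  item 1: 7
  item 2: 10 − 3 = 7
  item 3: 4
  item 4: 6
  item 5: 3
  item 6: 10 − 5 = 5
  item 7: 10 − 4 = 6
Total = 7 + 7 + 4 + 6 + 3 + 5 + 6 = 38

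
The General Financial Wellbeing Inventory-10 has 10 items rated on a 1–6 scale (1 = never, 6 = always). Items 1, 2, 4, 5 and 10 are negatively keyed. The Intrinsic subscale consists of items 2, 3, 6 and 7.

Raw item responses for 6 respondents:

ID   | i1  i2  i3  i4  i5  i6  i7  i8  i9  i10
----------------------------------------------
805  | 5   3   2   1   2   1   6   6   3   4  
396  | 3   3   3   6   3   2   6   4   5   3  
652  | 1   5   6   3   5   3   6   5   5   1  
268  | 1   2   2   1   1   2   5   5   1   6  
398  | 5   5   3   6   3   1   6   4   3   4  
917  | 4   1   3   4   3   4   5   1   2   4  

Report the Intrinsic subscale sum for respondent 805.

Respondent 805 raw: 5, 3, 2, 1, 2, 1, 6, 6, 3, 4.
Intrinsic items: 2, 3, 6, 7.
Reverse-coded (reversed = (1+6) − raw = 7 − raw):
  item 2: 7 − 3 = 4
  item 3: 2
  item 6: 1
  item 7: 6
Sum = 4 + 2 + 1 + 6 = 13

13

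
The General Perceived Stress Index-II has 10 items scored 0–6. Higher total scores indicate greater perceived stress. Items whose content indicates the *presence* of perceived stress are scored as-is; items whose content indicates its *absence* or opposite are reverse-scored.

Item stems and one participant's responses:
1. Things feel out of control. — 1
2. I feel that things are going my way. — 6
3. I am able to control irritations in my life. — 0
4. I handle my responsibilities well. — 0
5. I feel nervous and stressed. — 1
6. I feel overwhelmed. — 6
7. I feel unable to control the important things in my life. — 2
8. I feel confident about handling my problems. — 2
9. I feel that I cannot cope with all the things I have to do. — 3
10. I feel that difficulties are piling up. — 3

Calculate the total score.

32

Items 2, 3, 4, 8 describe the absence/opposite of perceived stress → reverse-score.
on a 0–6 scale, reversed = 6 − raw.
  item 1: 1
  item 2: 6 − 6 = 0
  item 3: 6 − 0 = 6
  item 4: 6 − 0 = 6
  item 5: 1
  item 6: 6
  item 7: 2
  item 8: 6 − 2 = 4
  item 9: 3
  item 10: 3
Total = 1 + 0 + 6 + 6 + 1 + 6 + 2 + 4 + 3 + 3 = 32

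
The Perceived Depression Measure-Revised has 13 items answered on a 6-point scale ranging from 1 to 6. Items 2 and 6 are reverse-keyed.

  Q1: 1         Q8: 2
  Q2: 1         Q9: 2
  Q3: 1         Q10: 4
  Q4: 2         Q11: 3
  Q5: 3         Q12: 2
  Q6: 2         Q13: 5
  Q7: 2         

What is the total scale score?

38

Reverse-coded items (reversed = (1+6) − raw = 7 − raw):
  item 2: 7 − 1 = 6
  item 6: 7 − 2 = 5
Scored items: 1, 6, 1, 2, 3, 5, 2, 2, 2, 4, 3, 2, 5
Total = 1 + 6 + 1 + 2 + 3 + 5 + 2 + 2 + 2 + 4 + 3 + 2 + 5 = 38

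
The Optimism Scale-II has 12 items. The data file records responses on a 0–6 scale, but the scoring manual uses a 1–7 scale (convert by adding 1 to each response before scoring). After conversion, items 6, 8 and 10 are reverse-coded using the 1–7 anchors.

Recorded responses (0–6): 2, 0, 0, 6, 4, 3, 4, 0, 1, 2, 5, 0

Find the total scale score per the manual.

47

Convert to 1–7: 3, 1, 1, 7, 5, 4, 5, 1, 2, 3, 6, 1
Reverse-coded (on a 1–7 scale, reversed = 8 − raw):
  item 6: 8 − 4 = 4
  item 8: 8 − 1 = 7
  item 10: 8 − 3 = 5
Scored: 3, 1, 1, 7, 5, 4, 5, 7, 2, 5, 6, 1
Total = 47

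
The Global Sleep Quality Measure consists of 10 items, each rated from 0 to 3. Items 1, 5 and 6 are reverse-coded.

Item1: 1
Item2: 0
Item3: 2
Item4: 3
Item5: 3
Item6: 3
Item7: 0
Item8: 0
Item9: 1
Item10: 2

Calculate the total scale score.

10

Raw sum = 15. Reverse-coded items: 1, 5, 6; their raw sum = 7.
Each reversal replaces raw with 3 − raw, changing the total by 3 − 2·raw per item.
Total = 15 + 3·3 − 2·7 = 15 + 9 − 14 = 10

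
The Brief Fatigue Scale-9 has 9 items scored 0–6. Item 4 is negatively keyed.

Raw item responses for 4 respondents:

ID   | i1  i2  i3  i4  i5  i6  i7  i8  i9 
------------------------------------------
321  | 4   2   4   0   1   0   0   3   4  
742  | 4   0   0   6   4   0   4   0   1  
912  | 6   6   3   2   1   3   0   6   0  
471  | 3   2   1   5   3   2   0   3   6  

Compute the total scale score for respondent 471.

Respondent 471 raw: 3, 2, 1, 5, 3, 2, 0, 3, 6.
Reverse-coded (on a 0–6 scale, reversed = 6 − raw):
  item 1: 3
  item 2: 2
  item 3: 1
  item 4: 6 − 5 = 1
  item 5: 3
  item 6: 2
  item 7: 0
  item 8: 3
  item 9: 6
Sum = 3 + 2 + 1 + 1 + 3 + 2 + 0 + 3 + 6 = 21

21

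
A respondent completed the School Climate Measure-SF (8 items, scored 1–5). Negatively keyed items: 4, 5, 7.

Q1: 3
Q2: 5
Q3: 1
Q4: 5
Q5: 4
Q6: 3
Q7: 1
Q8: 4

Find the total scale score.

Raw sum = 26. Negatively keyed items: 4, 5, 7; their raw sum = 10.
Each reversal replaces raw with 6 − raw, changing the total by 6 − 2·raw per item.
Total = 26 + 3·6 − 2·10 = 26 + 18 − 20 = 24

24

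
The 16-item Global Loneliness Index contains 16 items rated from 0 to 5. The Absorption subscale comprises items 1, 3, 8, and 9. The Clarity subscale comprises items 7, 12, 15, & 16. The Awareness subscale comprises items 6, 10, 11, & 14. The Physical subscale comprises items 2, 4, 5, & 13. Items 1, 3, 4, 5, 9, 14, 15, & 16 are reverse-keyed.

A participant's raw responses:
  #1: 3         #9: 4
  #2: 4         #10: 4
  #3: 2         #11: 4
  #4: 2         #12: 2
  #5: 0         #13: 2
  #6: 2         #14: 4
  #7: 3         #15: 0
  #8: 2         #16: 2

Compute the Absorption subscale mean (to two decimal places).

2.00

Absorption items: 1, 3, 8, 9.
Of these, items 1, 3, and 9 are reverse-keyed; reverse-coded value = 5 − response.
  item 1: 5 − 3 = 2
  item 3: 5 − 2 = 3
  item 8: 2
  item 9: 5 − 4 = 1
Sum = 2 + 3 + 2 + 1 = 8
Mean = 8 / 4 = 2.00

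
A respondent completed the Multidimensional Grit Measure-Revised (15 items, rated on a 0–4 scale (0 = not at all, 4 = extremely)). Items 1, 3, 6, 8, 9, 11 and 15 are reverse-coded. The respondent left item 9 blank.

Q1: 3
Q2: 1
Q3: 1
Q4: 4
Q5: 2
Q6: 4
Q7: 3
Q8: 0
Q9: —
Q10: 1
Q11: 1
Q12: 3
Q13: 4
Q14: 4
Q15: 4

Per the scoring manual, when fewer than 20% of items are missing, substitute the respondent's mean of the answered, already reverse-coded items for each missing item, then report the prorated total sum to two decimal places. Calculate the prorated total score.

Reverse-coded (reversed = (0+4) − raw = 4 − raw):
  item 1: 4 − 3 = 1
  item 3: 4 − 1 = 3
  item 6: 4 − 4 = 0
  item 8: 4 − 0 = 4
  item 11: 4 − 1 = 3
  item 15: 4 − 4 = 0
Completed scored items (14 of 15): 1, 1, 3, 4, 2, 0, 3, 4, 1, 3, 3, 4, 4, 0; sum = 33.
Person mean = 33 / 14 ≈ 2.3571
Prorated total = (33 / 14) × 15 = 35.36 (to 2 dp)

35.36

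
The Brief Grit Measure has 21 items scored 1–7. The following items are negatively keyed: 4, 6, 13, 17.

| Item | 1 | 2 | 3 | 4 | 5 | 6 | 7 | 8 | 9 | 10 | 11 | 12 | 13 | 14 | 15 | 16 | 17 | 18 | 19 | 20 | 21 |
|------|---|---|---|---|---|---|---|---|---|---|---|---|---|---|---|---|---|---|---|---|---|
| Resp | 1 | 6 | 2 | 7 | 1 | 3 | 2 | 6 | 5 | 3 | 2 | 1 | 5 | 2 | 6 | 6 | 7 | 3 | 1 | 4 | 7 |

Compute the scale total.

Reversing items 4, 6, 13, and 17 with 8 − raw:
Total = 1 + 6 + 2 + (8−7) + 1 + (8−3) + 2 + 6 + 5 + 3 + 2 + 1 + (8−5) + 2 + 6 + 6 + (8−7) + 3 + 1 + 4 + 7
      = 1 + 6 + 2 + 1 + 1 + 5 + 2 + 6 + 5 + 3 + 2 + 1 + 3 + 2 + 6 + 6 + 1 + 3 + 1 + 4 + 7 = 68

68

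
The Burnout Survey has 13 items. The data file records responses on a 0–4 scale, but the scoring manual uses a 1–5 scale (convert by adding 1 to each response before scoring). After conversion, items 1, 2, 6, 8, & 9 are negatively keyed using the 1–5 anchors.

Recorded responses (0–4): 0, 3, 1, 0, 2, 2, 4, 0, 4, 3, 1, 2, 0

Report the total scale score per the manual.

37

Convert to 1–5: 1, 4, 2, 1, 3, 3, 5, 1, 5, 4, 2, 3, 1
Reverse-coded (reversed = (1+5) − raw = 6 − raw):
  item 1: 6 − 1 = 5
  item 2: 6 − 4 = 2
  item 6: 6 − 3 = 3
  item 8: 6 − 1 = 5
  item 9: 6 − 5 = 1
Scored: 5, 2, 2, 1, 3, 3, 5, 5, 1, 4, 2, 3, 1
Total = 37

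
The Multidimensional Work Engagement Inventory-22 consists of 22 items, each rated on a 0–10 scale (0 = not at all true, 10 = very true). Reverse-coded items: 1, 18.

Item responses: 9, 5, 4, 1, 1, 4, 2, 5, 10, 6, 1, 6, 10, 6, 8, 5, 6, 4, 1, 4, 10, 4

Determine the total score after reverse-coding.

106

Apply reverse scoring (reverse-coded value = 10 − response):
  item 1: 10 − 9 = 1
  item 18: 10 − 4 = 6
Scored responses: 1, 5, 4, 1, 1, 4, 2, 5, 10, 6, 1, 6, 10, 6, 8, 5, 6, 6, 1, 4, 10, 4
Total = 1 + 5 + 4 + 1 + 1 + 4 + 2 + 5 + 10 + 6 + 1 + 6 + 10 + 6 + 8 + 5 + 6 + 6 + 1 + 4 + 10 + 4 = 106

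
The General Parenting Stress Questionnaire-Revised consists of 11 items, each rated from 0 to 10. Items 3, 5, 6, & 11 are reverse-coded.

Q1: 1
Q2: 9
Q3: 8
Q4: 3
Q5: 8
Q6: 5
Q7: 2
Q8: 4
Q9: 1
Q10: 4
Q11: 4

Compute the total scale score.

Reverse-coded items use 10 − raw:
  item 3: 10 − 8 = 2
  item 5: 10 − 8 = 2
  item 6: 10 − 5 = 5
  item 11: 10 − 4 = 6
Scored responses: 1, 9, 2, 3, 2, 5, 2, 4, 1, 4, 6
Total = 1 + 9 + 2 + 3 + 2 + 5 + 2 + 4 + 1 + 4 + 6 = 39

39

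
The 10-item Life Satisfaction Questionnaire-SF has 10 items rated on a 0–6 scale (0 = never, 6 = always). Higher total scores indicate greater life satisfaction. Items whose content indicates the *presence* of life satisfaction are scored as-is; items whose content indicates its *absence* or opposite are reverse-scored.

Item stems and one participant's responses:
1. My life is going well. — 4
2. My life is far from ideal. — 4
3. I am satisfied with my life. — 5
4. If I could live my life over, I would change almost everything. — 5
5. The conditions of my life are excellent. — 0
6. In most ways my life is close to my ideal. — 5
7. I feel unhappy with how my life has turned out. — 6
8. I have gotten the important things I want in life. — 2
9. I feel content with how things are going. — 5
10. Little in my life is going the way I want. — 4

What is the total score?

Items 2, 4, 7, 10 describe the absence/opposite of life satisfaction → reverse-score.
on a 0–6 scale, reversed = 6 − raw.
  item 1: 4
  item 2: 6 − 4 = 2
  item 3: 5
  item 4: 6 − 5 = 1
  item 5: 0
  item 6: 5
  item 7: 6 − 6 = 0
  item 8: 2
  item 9: 5
  item 10: 6 − 4 = 2
Total = 4 + 2 + 5 + 1 + 0 + 5 + 0 + 2 + 5 + 2 = 26

26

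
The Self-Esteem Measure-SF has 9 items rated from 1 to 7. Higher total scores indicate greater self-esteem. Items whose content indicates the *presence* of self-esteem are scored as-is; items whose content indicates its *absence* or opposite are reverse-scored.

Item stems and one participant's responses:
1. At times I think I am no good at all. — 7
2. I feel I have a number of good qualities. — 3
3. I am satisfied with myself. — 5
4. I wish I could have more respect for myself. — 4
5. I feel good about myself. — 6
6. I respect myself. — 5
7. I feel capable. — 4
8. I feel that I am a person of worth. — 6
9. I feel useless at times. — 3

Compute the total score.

Items 1, 4, 9 describe the absence/opposite of self-esteem → reverse-score.
reverse-coded value = 8 − response.
  item 1: 8 − 7 = 1
  item 2: 3
  item 3: 5
  item 4: 8 − 4 = 4
  item 5: 6
  item 6: 5
  item 7: 4
  item 8: 6
  item 9: 8 − 3 = 5
Total = 1 + 3 + 5 + 4 + 6 + 5 + 4 + 6 + 5 = 39

39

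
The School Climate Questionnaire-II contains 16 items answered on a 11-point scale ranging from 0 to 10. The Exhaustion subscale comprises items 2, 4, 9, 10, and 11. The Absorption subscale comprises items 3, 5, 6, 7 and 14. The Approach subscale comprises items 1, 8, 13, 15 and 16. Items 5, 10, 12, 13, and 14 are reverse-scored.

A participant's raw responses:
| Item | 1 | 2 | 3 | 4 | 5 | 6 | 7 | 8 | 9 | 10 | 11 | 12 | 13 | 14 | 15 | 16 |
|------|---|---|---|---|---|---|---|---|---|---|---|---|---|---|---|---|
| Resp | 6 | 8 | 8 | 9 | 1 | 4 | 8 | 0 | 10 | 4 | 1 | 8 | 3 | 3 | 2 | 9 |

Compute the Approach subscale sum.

24

Approach items: 1, 8, 13, 15, 16.
Of these, item 13 is reverse-scored; on a 0–10 scale, reversed = 10 − raw.
  item 1: 6
  item 8: 0
  item 13: 10 − 3 = 7
  item 15: 2
  item 16: 9
Sum = 6 + 0 + 7 + 2 + 9 = 24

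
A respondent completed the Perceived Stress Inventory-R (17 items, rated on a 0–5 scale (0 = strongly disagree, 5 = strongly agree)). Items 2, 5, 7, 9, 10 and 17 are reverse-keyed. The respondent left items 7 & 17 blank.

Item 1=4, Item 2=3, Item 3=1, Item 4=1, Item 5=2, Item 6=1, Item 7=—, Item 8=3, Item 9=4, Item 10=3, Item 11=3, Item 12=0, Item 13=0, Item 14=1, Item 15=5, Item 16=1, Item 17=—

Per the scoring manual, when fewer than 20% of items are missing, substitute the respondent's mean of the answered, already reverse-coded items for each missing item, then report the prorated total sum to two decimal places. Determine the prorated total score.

Reverse-coded (reversed = (0+5) − raw = 5 − raw):
  item 2: 5 − 3 = 2
  item 5: 5 − 2 = 3
  item 9: 5 − 4 = 1
  item 10: 5 − 3 = 2
Completed scored items (15 of 17): 4, 2, 1, 1, 3, 1, 3, 1, 2, 3, 0, 0, 1, 5, 1; sum = 28.
Person mean = 28 / 15 ≈ 1.8667
Prorated total = (28 / 15) × 17 = 31.73 (to 2 dp)

31.73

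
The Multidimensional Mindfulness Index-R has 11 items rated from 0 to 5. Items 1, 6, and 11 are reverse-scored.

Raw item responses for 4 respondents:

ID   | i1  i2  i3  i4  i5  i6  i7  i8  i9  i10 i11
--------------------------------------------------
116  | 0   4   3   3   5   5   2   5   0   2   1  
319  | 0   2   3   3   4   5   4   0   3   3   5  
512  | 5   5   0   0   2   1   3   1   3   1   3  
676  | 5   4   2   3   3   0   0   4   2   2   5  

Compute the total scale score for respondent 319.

27

Respondent 319 raw: 0, 2, 3, 3, 4, 5, 4, 0, 3, 3, 5.
Reverse-coded (on a 0–5 scale, reversed = 5 − raw):
  item 1: 5 − 0 = 5
  item 2: 2
  item 3: 3
  item 4: 3
  item 5: 4
  item 6: 5 − 5 = 0
  item 7: 4
  item 8: 0
  item 9: 3
  item 10: 3
  item 11: 5 − 5 = 0
Sum = 5 + 2 + 3 + 3 + 4 + 0 + 4 + 0 + 3 + 3 + 0 = 27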